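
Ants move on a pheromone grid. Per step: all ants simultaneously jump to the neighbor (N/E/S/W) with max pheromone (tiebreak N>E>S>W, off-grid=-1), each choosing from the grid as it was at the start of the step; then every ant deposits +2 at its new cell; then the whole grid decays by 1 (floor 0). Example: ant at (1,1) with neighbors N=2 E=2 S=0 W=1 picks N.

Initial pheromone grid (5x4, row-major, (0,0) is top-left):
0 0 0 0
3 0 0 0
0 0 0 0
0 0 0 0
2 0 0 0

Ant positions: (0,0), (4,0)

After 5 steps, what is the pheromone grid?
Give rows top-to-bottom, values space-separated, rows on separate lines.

After step 1: ants at (1,0),(3,0)
  0 0 0 0
  4 0 0 0
  0 0 0 0
  1 0 0 0
  1 0 0 0
After step 2: ants at (0,0),(4,0)
  1 0 0 0
  3 0 0 0
  0 0 0 0
  0 0 0 0
  2 0 0 0
After step 3: ants at (1,0),(3,0)
  0 0 0 0
  4 0 0 0
  0 0 0 0
  1 0 0 0
  1 0 0 0
After step 4: ants at (0,0),(4,0)
  1 0 0 0
  3 0 0 0
  0 0 0 0
  0 0 0 0
  2 0 0 0
After step 5: ants at (1,0),(3,0)
  0 0 0 0
  4 0 0 0
  0 0 0 0
  1 0 0 0
  1 0 0 0

0 0 0 0
4 0 0 0
0 0 0 0
1 0 0 0
1 0 0 0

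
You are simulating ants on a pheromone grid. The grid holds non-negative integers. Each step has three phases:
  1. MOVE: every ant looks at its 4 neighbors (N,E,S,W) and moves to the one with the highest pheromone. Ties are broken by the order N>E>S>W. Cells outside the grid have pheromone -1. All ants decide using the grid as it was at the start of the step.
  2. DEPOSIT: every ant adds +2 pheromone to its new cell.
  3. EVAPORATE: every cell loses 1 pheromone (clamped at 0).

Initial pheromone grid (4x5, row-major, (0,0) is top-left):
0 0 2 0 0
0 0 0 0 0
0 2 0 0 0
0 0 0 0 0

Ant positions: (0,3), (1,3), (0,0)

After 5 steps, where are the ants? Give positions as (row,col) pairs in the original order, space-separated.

Step 1: ant0:(0,3)->W->(0,2) | ant1:(1,3)->N->(0,3) | ant2:(0,0)->E->(0,1)
  grid max=3 at (0,2)
Step 2: ant0:(0,2)->E->(0,3) | ant1:(0,3)->W->(0,2) | ant2:(0,1)->E->(0,2)
  grid max=6 at (0,2)
Step 3: ant0:(0,3)->W->(0,2) | ant1:(0,2)->E->(0,3) | ant2:(0,2)->E->(0,3)
  grid max=7 at (0,2)
Step 4: ant0:(0,2)->E->(0,3) | ant1:(0,3)->W->(0,2) | ant2:(0,3)->W->(0,2)
  grid max=10 at (0,2)
Step 5: ant0:(0,3)->W->(0,2) | ant1:(0,2)->E->(0,3) | ant2:(0,2)->E->(0,3)
  grid max=11 at (0,2)

(0,2) (0,3) (0,3)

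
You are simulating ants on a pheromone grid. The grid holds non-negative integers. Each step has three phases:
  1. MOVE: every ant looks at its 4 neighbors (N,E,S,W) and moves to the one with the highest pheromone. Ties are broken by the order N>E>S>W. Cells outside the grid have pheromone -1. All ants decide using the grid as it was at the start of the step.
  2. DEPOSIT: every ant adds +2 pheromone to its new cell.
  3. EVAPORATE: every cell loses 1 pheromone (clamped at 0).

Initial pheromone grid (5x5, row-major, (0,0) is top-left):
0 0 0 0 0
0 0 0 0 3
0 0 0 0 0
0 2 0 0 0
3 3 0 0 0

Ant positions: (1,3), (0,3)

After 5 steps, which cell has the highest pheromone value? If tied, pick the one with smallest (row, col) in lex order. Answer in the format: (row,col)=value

Step 1: ant0:(1,3)->E->(1,4) | ant1:(0,3)->E->(0,4)
  grid max=4 at (1,4)
Step 2: ant0:(1,4)->N->(0,4) | ant1:(0,4)->S->(1,4)
  grid max=5 at (1,4)
Step 3: ant0:(0,4)->S->(1,4) | ant1:(1,4)->N->(0,4)
  grid max=6 at (1,4)
Step 4: ant0:(1,4)->N->(0,4) | ant1:(0,4)->S->(1,4)
  grid max=7 at (1,4)
Step 5: ant0:(0,4)->S->(1,4) | ant1:(1,4)->N->(0,4)
  grid max=8 at (1,4)
Final grid:
  0 0 0 0 5
  0 0 0 0 8
  0 0 0 0 0
  0 0 0 0 0
  0 0 0 0 0
Max pheromone 8 at (1,4)

Answer: (1,4)=8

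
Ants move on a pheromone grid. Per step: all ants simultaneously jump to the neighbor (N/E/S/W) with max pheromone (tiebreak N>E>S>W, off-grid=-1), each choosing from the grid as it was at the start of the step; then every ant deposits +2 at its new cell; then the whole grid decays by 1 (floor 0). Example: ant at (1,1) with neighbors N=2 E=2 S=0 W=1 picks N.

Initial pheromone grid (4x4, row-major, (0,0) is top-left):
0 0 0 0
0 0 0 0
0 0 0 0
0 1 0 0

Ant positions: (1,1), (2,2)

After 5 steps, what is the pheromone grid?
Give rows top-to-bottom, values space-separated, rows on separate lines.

After step 1: ants at (0,1),(1,2)
  0 1 0 0
  0 0 1 0
  0 0 0 0
  0 0 0 0
After step 2: ants at (0,2),(0,2)
  0 0 3 0
  0 0 0 0
  0 0 0 0
  0 0 0 0
After step 3: ants at (0,3),(0,3)
  0 0 2 3
  0 0 0 0
  0 0 0 0
  0 0 0 0
After step 4: ants at (0,2),(0,2)
  0 0 5 2
  0 0 0 0
  0 0 0 0
  0 0 0 0
After step 5: ants at (0,3),(0,3)
  0 0 4 5
  0 0 0 0
  0 0 0 0
  0 0 0 0

0 0 4 5
0 0 0 0
0 0 0 0
0 0 0 0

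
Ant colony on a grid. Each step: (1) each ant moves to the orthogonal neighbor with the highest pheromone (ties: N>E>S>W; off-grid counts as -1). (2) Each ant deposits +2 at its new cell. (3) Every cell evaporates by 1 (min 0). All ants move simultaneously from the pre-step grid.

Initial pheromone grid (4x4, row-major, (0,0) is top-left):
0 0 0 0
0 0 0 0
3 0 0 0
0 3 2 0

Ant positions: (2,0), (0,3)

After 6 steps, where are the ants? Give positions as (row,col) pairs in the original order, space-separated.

Step 1: ant0:(2,0)->N->(1,0) | ant1:(0,3)->S->(1,3)
  grid max=2 at (2,0)
Step 2: ant0:(1,0)->S->(2,0) | ant1:(1,3)->N->(0,3)
  grid max=3 at (2,0)
Step 3: ant0:(2,0)->N->(1,0) | ant1:(0,3)->S->(1,3)
  grid max=2 at (2,0)
Step 4: ant0:(1,0)->S->(2,0) | ant1:(1,3)->N->(0,3)
  grid max=3 at (2,0)
Step 5: ant0:(2,0)->N->(1,0) | ant1:(0,3)->S->(1,3)
  grid max=2 at (2,0)
Step 6: ant0:(1,0)->S->(2,0) | ant1:(1,3)->N->(0,3)
  grid max=3 at (2,0)

(2,0) (0,3)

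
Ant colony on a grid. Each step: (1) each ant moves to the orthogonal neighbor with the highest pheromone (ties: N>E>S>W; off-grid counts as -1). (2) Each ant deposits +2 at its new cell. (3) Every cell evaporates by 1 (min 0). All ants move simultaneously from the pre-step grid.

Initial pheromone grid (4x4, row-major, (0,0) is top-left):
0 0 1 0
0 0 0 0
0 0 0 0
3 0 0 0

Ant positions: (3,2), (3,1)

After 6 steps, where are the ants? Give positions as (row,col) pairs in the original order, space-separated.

Step 1: ant0:(3,2)->N->(2,2) | ant1:(3,1)->W->(3,0)
  grid max=4 at (3,0)
Step 2: ant0:(2,2)->N->(1,2) | ant1:(3,0)->N->(2,0)
  grid max=3 at (3,0)
Step 3: ant0:(1,2)->N->(0,2) | ant1:(2,0)->S->(3,0)
  grid max=4 at (3,0)
Step 4: ant0:(0,2)->E->(0,3) | ant1:(3,0)->N->(2,0)
  grid max=3 at (3,0)
Step 5: ant0:(0,3)->S->(1,3) | ant1:(2,0)->S->(3,0)
  grid max=4 at (3,0)
Step 6: ant0:(1,3)->N->(0,3) | ant1:(3,0)->N->(2,0)
  grid max=3 at (3,0)

(0,3) (2,0)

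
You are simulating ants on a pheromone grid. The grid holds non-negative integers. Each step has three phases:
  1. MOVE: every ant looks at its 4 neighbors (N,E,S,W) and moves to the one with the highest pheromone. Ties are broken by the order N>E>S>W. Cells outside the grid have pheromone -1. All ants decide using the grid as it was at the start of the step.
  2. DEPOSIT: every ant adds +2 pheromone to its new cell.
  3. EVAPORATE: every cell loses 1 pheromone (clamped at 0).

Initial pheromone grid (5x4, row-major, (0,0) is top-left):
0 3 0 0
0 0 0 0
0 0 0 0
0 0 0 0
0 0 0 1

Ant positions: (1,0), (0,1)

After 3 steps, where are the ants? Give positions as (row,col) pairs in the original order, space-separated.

Step 1: ant0:(1,0)->N->(0,0) | ant1:(0,1)->E->(0,2)
  grid max=2 at (0,1)
Step 2: ant0:(0,0)->E->(0,1) | ant1:(0,2)->W->(0,1)
  grid max=5 at (0,1)
Step 3: ant0:(0,1)->E->(0,2) | ant1:(0,1)->E->(0,2)
  grid max=4 at (0,1)

(0,2) (0,2)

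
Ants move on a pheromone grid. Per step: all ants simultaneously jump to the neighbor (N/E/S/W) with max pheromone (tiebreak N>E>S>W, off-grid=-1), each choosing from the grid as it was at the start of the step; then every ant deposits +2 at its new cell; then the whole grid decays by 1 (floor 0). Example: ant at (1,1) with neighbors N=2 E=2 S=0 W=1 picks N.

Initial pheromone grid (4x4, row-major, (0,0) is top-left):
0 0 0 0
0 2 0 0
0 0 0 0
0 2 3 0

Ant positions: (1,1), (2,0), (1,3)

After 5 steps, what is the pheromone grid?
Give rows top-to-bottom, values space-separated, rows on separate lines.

After step 1: ants at (0,1),(1,0),(0,3)
  0 1 0 1
  1 1 0 0
  0 0 0 0
  0 1 2 0
After step 2: ants at (1,1),(1,1),(1,3)
  0 0 0 0
  0 4 0 1
  0 0 0 0
  0 0 1 0
After step 3: ants at (0,1),(0,1),(0,3)
  0 3 0 1
  0 3 0 0
  0 0 0 0
  0 0 0 0
After step 4: ants at (1,1),(1,1),(1,3)
  0 2 0 0
  0 6 0 1
  0 0 0 0
  0 0 0 0
After step 5: ants at (0,1),(0,1),(0,3)
  0 5 0 1
  0 5 0 0
  0 0 0 0
  0 0 0 0

0 5 0 1
0 5 0 0
0 0 0 0
0 0 0 0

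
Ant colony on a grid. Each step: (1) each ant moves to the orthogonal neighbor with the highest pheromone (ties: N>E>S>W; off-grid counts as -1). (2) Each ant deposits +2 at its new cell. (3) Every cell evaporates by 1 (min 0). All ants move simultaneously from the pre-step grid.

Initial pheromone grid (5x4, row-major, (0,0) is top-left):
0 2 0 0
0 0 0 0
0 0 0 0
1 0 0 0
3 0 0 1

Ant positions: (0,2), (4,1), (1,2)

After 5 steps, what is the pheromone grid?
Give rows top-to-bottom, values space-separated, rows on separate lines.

After step 1: ants at (0,1),(4,0),(0,2)
  0 3 1 0
  0 0 0 0
  0 0 0 0
  0 0 0 0
  4 0 0 0
After step 2: ants at (0,2),(3,0),(0,1)
  0 4 2 0
  0 0 0 0
  0 0 0 0
  1 0 0 0
  3 0 0 0
After step 3: ants at (0,1),(4,0),(0,2)
  0 5 3 0
  0 0 0 0
  0 0 0 0
  0 0 0 0
  4 0 0 0
After step 4: ants at (0,2),(3,0),(0,1)
  0 6 4 0
  0 0 0 0
  0 0 0 0
  1 0 0 0
  3 0 0 0
After step 5: ants at (0,1),(4,0),(0,2)
  0 7 5 0
  0 0 0 0
  0 0 0 0
  0 0 0 0
  4 0 0 0

0 7 5 0
0 0 0 0
0 0 0 0
0 0 0 0
4 0 0 0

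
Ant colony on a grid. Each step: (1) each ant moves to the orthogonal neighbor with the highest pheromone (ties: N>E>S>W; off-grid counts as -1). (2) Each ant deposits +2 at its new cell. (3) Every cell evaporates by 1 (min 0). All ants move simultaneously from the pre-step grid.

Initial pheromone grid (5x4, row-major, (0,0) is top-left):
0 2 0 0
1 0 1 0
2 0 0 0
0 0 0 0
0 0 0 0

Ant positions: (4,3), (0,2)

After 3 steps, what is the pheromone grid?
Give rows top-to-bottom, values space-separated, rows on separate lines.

After step 1: ants at (3,3),(0,1)
  0 3 0 0
  0 0 0 0
  1 0 0 0
  0 0 0 1
  0 0 0 0
After step 2: ants at (2,3),(0,2)
  0 2 1 0
  0 0 0 0
  0 0 0 1
  0 0 0 0
  0 0 0 0
After step 3: ants at (1,3),(0,1)
  0 3 0 0
  0 0 0 1
  0 0 0 0
  0 0 0 0
  0 0 0 0

0 3 0 0
0 0 0 1
0 0 0 0
0 0 0 0
0 0 0 0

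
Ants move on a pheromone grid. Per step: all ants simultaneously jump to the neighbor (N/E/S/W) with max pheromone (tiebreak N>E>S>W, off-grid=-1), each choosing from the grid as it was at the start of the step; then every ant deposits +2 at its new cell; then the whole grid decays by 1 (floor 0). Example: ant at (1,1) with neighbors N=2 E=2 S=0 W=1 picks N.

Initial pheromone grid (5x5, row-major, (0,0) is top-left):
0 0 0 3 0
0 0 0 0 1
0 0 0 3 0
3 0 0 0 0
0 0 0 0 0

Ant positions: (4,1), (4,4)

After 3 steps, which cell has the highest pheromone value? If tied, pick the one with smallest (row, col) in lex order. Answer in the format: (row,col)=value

Answer: (2,3)=2

Derivation:
Step 1: ant0:(4,1)->N->(3,1) | ant1:(4,4)->N->(3,4)
  grid max=2 at (0,3)
Step 2: ant0:(3,1)->W->(3,0) | ant1:(3,4)->N->(2,4)
  grid max=3 at (3,0)
Step 3: ant0:(3,0)->N->(2,0) | ant1:(2,4)->W->(2,3)
  grid max=2 at (2,3)
Final grid:
  0 0 0 0 0
  0 0 0 0 0
  1 0 0 2 0
  2 0 0 0 0
  0 0 0 0 0
Max pheromone 2 at (2,3)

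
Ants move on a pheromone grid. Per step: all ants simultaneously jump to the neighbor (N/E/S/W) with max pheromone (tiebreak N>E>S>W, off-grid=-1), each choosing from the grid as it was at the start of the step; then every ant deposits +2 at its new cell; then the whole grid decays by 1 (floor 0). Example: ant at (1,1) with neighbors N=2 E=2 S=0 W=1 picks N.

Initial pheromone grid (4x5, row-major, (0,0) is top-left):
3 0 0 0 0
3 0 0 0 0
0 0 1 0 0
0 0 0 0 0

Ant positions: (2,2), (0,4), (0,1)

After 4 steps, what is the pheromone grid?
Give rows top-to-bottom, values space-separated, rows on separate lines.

After step 1: ants at (1,2),(1,4),(0,0)
  4 0 0 0 0
  2 0 1 0 1
  0 0 0 0 0
  0 0 0 0 0
After step 2: ants at (0,2),(0,4),(1,0)
  3 0 1 0 1
  3 0 0 0 0
  0 0 0 0 0
  0 0 0 0 0
After step 3: ants at (0,3),(1,4),(0,0)
  4 0 0 1 0
  2 0 0 0 1
  0 0 0 0 0
  0 0 0 0 0
After step 4: ants at (0,4),(0,4),(1,0)
  3 0 0 0 3
  3 0 0 0 0
  0 0 0 0 0
  0 0 0 0 0

3 0 0 0 3
3 0 0 0 0
0 0 0 0 0
0 0 0 0 0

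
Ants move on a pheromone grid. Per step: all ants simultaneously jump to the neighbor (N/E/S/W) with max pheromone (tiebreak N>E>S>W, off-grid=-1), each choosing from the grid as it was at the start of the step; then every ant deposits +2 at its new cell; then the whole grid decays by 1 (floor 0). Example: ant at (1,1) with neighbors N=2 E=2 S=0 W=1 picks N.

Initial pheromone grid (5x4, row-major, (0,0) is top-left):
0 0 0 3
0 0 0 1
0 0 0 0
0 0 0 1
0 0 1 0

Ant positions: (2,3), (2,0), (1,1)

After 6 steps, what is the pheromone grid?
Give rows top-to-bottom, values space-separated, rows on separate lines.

After step 1: ants at (1,3),(1,0),(0,1)
  0 1 0 2
  1 0 0 2
  0 0 0 0
  0 0 0 0
  0 0 0 0
After step 2: ants at (0,3),(0,0),(0,2)
  1 0 1 3
  0 0 0 1
  0 0 0 0
  0 0 0 0
  0 0 0 0
After step 3: ants at (1,3),(0,1),(0,3)
  0 1 0 4
  0 0 0 2
  0 0 0 0
  0 0 0 0
  0 0 0 0
After step 4: ants at (0,3),(0,2),(1,3)
  0 0 1 5
  0 0 0 3
  0 0 0 0
  0 0 0 0
  0 0 0 0
After step 5: ants at (1,3),(0,3),(0,3)
  0 0 0 8
  0 0 0 4
  0 0 0 0
  0 0 0 0
  0 0 0 0
After step 6: ants at (0,3),(1,3),(1,3)
  0 0 0 9
  0 0 0 7
  0 0 0 0
  0 0 0 0
  0 0 0 0

0 0 0 9
0 0 0 7
0 0 0 0
0 0 0 0
0 0 0 0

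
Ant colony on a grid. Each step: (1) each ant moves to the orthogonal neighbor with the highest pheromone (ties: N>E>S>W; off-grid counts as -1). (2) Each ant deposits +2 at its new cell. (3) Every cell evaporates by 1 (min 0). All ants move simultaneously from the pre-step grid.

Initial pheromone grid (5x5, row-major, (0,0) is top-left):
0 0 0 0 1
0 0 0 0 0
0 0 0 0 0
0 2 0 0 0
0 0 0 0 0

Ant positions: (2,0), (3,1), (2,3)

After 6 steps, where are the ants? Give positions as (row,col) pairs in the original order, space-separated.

Step 1: ant0:(2,0)->N->(1,0) | ant1:(3,1)->N->(2,1) | ant2:(2,3)->N->(1,3)
  grid max=1 at (1,0)
Step 2: ant0:(1,0)->N->(0,0) | ant1:(2,1)->S->(3,1) | ant2:(1,3)->N->(0,3)
  grid max=2 at (3,1)
Step 3: ant0:(0,0)->E->(0,1) | ant1:(3,1)->N->(2,1) | ant2:(0,3)->E->(0,4)
  grid max=1 at (0,1)
Step 4: ant0:(0,1)->E->(0,2) | ant1:(2,1)->S->(3,1) | ant2:(0,4)->S->(1,4)
  grid max=2 at (3,1)
Step 5: ant0:(0,2)->E->(0,3) | ant1:(3,1)->N->(2,1) | ant2:(1,4)->N->(0,4)
  grid max=1 at (0,3)
Step 6: ant0:(0,3)->E->(0,4) | ant1:(2,1)->S->(3,1) | ant2:(0,4)->W->(0,3)
  grid max=2 at (0,3)

(0,4) (3,1) (0,3)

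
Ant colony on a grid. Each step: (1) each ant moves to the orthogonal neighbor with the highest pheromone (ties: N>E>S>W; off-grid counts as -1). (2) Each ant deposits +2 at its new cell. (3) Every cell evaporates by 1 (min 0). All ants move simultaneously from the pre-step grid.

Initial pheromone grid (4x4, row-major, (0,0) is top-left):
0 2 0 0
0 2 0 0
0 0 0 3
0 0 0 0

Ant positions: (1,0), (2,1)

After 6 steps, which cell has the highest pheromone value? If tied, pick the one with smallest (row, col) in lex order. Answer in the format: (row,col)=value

Answer: (0,1)=8

Derivation:
Step 1: ant0:(1,0)->E->(1,1) | ant1:(2,1)->N->(1,1)
  grid max=5 at (1,1)
Step 2: ant0:(1,1)->N->(0,1) | ant1:(1,1)->N->(0,1)
  grid max=4 at (0,1)
Step 3: ant0:(0,1)->S->(1,1) | ant1:(0,1)->S->(1,1)
  grid max=7 at (1,1)
Step 4: ant0:(1,1)->N->(0,1) | ant1:(1,1)->N->(0,1)
  grid max=6 at (0,1)
Step 5: ant0:(0,1)->S->(1,1) | ant1:(0,1)->S->(1,1)
  grid max=9 at (1,1)
Step 6: ant0:(1,1)->N->(0,1) | ant1:(1,1)->N->(0,1)
  grid max=8 at (0,1)
Final grid:
  0 8 0 0
  0 8 0 0
  0 0 0 0
  0 0 0 0
Max pheromone 8 at (0,1)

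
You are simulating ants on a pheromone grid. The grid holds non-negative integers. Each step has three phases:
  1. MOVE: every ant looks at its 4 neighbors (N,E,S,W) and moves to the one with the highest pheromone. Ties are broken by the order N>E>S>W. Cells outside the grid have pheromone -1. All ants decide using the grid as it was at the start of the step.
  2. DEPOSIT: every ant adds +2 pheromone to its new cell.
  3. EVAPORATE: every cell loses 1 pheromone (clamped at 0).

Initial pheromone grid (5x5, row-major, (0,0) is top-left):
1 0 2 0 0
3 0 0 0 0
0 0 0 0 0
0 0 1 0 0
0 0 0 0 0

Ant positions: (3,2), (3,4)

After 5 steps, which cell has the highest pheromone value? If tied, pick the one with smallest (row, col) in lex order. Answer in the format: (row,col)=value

Answer: (0,4)=3

Derivation:
Step 1: ant0:(3,2)->N->(2,2) | ant1:(3,4)->N->(2,4)
  grid max=2 at (1,0)
Step 2: ant0:(2,2)->N->(1,2) | ant1:(2,4)->N->(1,4)
  grid max=1 at (1,0)
Step 3: ant0:(1,2)->N->(0,2) | ant1:(1,4)->N->(0,4)
  grid max=1 at (0,2)
Step 4: ant0:(0,2)->E->(0,3) | ant1:(0,4)->S->(1,4)
  grid max=1 at (0,3)
Step 5: ant0:(0,3)->E->(0,4) | ant1:(1,4)->N->(0,4)
  grid max=3 at (0,4)
Final grid:
  0 0 0 0 3
  0 0 0 0 0
  0 0 0 0 0
  0 0 0 0 0
  0 0 0 0 0
Max pheromone 3 at (0,4)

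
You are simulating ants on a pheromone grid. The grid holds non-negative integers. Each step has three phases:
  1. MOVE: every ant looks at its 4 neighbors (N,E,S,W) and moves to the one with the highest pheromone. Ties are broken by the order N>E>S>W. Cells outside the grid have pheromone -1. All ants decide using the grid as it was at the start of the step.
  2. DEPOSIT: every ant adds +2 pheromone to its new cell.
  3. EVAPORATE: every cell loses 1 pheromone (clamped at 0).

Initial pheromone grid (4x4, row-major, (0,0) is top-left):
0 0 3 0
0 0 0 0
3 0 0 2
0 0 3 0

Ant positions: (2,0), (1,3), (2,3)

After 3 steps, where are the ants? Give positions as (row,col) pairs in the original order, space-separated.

Step 1: ant0:(2,0)->N->(1,0) | ant1:(1,3)->S->(2,3) | ant2:(2,3)->N->(1,3)
  grid max=3 at (2,3)
Step 2: ant0:(1,0)->S->(2,0) | ant1:(2,3)->N->(1,3) | ant2:(1,3)->S->(2,3)
  grid max=4 at (2,3)
Step 3: ant0:(2,0)->N->(1,0) | ant1:(1,3)->S->(2,3) | ant2:(2,3)->N->(1,3)
  grid max=5 at (2,3)

(1,0) (2,3) (1,3)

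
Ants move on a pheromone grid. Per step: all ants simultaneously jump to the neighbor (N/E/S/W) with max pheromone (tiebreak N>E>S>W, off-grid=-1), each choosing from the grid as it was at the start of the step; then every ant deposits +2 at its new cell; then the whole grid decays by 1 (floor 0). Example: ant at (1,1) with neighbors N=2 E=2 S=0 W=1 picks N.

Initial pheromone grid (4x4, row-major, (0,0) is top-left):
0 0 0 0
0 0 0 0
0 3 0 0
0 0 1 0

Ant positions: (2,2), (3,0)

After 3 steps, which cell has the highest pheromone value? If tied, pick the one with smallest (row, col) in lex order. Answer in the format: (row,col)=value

Answer: (2,1)=6

Derivation:
Step 1: ant0:(2,2)->W->(2,1) | ant1:(3,0)->N->(2,0)
  grid max=4 at (2,1)
Step 2: ant0:(2,1)->W->(2,0) | ant1:(2,0)->E->(2,1)
  grid max=5 at (2,1)
Step 3: ant0:(2,0)->E->(2,1) | ant1:(2,1)->W->(2,0)
  grid max=6 at (2,1)
Final grid:
  0 0 0 0
  0 0 0 0
  3 6 0 0
  0 0 0 0
Max pheromone 6 at (2,1)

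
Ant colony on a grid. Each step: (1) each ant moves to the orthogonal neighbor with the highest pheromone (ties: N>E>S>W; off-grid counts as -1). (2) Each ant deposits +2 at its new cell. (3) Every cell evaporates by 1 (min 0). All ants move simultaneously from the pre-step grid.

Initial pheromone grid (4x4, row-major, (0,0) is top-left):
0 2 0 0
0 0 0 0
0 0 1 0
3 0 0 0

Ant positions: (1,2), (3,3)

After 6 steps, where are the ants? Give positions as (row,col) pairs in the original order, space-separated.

Step 1: ant0:(1,2)->S->(2,2) | ant1:(3,3)->N->(2,3)
  grid max=2 at (2,2)
Step 2: ant0:(2,2)->E->(2,3) | ant1:(2,3)->W->(2,2)
  grid max=3 at (2,2)
Step 3: ant0:(2,3)->W->(2,2) | ant1:(2,2)->E->(2,3)
  grid max=4 at (2,2)
Step 4: ant0:(2,2)->E->(2,3) | ant1:(2,3)->W->(2,2)
  grid max=5 at (2,2)
Step 5: ant0:(2,3)->W->(2,2) | ant1:(2,2)->E->(2,3)
  grid max=6 at (2,2)
Step 6: ant0:(2,2)->E->(2,3) | ant1:(2,3)->W->(2,2)
  grid max=7 at (2,2)

(2,3) (2,2)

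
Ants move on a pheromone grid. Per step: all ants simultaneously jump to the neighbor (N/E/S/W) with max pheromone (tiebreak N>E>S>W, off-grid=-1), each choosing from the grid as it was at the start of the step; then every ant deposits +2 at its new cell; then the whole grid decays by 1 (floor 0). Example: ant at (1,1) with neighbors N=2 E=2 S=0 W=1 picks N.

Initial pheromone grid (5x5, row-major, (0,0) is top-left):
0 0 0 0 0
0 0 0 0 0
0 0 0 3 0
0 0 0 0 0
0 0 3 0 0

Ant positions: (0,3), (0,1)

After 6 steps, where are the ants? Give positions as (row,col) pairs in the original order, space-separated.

Step 1: ant0:(0,3)->E->(0,4) | ant1:(0,1)->E->(0,2)
  grid max=2 at (2,3)
Step 2: ant0:(0,4)->S->(1,4) | ant1:(0,2)->E->(0,3)
  grid max=1 at (0,3)
Step 3: ant0:(1,4)->N->(0,4) | ant1:(0,3)->E->(0,4)
  grid max=3 at (0,4)
Step 4: ant0:(0,4)->S->(1,4) | ant1:(0,4)->S->(1,4)
  grid max=3 at (1,4)
Step 5: ant0:(1,4)->N->(0,4) | ant1:(1,4)->N->(0,4)
  grid max=5 at (0,4)
Step 6: ant0:(0,4)->S->(1,4) | ant1:(0,4)->S->(1,4)
  grid max=5 at (1,4)

(1,4) (1,4)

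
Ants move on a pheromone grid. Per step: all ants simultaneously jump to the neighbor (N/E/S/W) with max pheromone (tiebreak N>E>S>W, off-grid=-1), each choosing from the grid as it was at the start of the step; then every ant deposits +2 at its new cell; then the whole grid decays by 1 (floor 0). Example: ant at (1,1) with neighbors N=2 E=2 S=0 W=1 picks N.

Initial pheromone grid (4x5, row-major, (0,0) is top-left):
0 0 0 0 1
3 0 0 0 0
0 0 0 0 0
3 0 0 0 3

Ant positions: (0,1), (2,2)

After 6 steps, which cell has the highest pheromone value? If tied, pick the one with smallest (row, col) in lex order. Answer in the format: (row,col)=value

Answer: (0,2)=6

Derivation:
Step 1: ant0:(0,1)->E->(0,2) | ant1:(2,2)->N->(1,2)
  grid max=2 at (1,0)
Step 2: ant0:(0,2)->S->(1,2) | ant1:(1,2)->N->(0,2)
  grid max=2 at (0,2)
Step 3: ant0:(1,2)->N->(0,2) | ant1:(0,2)->S->(1,2)
  grid max=3 at (0,2)
Step 4: ant0:(0,2)->S->(1,2) | ant1:(1,2)->N->(0,2)
  grid max=4 at (0,2)
Step 5: ant0:(1,2)->N->(0,2) | ant1:(0,2)->S->(1,2)
  grid max=5 at (0,2)
Step 6: ant0:(0,2)->S->(1,2) | ant1:(1,2)->N->(0,2)
  grid max=6 at (0,2)
Final grid:
  0 0 6 0 0
  0 0 6 0 0
  0 0 0 0 0
  0 0 0 0 0
Max pheromone 6 at (0,2)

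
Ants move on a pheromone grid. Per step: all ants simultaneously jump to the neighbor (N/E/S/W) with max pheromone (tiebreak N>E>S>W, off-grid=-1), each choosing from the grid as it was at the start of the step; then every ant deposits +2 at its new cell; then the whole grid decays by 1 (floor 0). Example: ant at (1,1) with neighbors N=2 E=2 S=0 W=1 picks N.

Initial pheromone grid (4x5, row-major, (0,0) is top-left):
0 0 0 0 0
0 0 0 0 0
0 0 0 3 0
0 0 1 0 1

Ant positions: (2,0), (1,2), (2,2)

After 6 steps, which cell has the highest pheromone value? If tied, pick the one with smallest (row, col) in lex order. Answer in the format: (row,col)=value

Answer: (1,3)=7

Derivation:
Step 1: ant0:(2,0)->N->(1,0) | ant1:(1,2)->N->(0,2) | ant2:(2,2)->E->(2,3)
  grid max=4 at (2,3)
Step 2: ant0:(1,0)->N->(0,0) | ant1:(0,2)->E->(0,3) | ant2:(2,3)->N->(1,3)
  grid max=3 at (2,3)
Step 3: ant0:(0,0)->E->(0,1) | ant1:(0,3)->S->(1,3) | ant2:(1,3)->S->(2,3)
  grid max=4 at (2,3)
Step 4: ant0:(0,1)->E->(0,2) | ant1:(1,3)->S->(2,3) | ant2:(2,3)->N->(1,3)
  grid max=5 at (2,3)
Step 5: ant0:(0,2)->E->(0,3) | ant1:(2,3)->N->(1,3) | ant2:(1,3)->S->(2,3)
  grid max=6 at (2,3)
Step 6: ant0:(0,3)->S->(1,3) | ant1:(1,3)->S->(2,3) | ant2:(2,3)->N->(1,3)
  grid max=7 at (1,3)
Final grid:
  0 0 0 0 0
  0 0 0 7 0
  0 0 0 7 0
  0 0 0 0 0
Max pheromone 7 at (1,3)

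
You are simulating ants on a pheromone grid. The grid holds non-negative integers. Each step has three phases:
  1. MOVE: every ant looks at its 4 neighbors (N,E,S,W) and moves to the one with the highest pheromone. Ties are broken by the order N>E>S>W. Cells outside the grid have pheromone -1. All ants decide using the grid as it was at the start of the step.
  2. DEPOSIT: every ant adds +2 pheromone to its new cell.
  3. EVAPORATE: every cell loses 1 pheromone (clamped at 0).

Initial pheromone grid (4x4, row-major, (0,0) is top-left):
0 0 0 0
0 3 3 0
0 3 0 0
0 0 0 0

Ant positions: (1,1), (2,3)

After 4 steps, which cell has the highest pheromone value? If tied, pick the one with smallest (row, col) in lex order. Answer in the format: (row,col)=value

Step 1: ant0:(1,1)->E->(1,2) | ant1:(2,3)->N->(1,3)
  grid max=4 at (1,2)
Step 2: ant0:(1,2)->W->(1,1) | ant1:(1,3)->W->(1,2)
  grid max=5 at (1,2)
Step 3: ant0:(1,1)->E->(1,2) | ant1:(1,2)->W->(1,1)
  grid max=6 at (1,2)
Step 4: ant0:(1,2)->W->(1,1) | ant1:(1,1)->E->(1,2)
  grid max=7 at (1,2)
Final grid:
  0 0 0 0
  0 5 7 0
  0 0 0 0
  0 0 0 0
Max pheromone 7 at (1,2)

Answer: (1,2)=7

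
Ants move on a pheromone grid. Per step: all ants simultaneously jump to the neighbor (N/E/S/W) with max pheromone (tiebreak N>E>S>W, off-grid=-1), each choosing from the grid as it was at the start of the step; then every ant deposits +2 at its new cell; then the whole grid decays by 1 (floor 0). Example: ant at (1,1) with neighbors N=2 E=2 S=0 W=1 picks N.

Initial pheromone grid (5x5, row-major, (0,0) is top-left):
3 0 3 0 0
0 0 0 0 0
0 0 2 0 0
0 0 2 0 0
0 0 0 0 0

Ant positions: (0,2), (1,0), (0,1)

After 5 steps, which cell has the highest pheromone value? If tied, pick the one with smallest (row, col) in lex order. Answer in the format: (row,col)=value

Answer: (0,2)=12

Derivation:
Step 1: ant0:(0,2)->E->(0,3) | ant1:(1,0)->N->(0,0) | ant2:(0,1)->E->(0,2)
  grid max=4 at (0,0)
Step 2: ant0:(0,3)->W->(0,2) | ant1:(0,0)->E->(0,1) | ant2:(0,2)->E->(0,3)
  grid max=5 at (0,2)
Step 3: ant0:(0,2)->E->(0,3) | ant1:(0,1)->E->(0,2) | ant2:(0,3)->W->(0,2)
  grid max=8 at (0,2)
Step 4: ant0:(0,3)->W->(0,2) | ant1:(0,2)->E->(0,3) | ant2:(0,2)->E->(0,3)
  grid max=9 at (0,2)
Step 5: ant0:(0,2)->E->(0,3) | ant1:(0,3)->W->(0,2) | ant2:(0,3)->W->(0,2)
  grid max=12 at (0,2)
Final grid:
  0 0 12 7 0
  0 0 0 0 0
  0 0 0 0 0
  0 0 0 0 0
  0 0 0 0 0
Max pheromone 12 at (0,2)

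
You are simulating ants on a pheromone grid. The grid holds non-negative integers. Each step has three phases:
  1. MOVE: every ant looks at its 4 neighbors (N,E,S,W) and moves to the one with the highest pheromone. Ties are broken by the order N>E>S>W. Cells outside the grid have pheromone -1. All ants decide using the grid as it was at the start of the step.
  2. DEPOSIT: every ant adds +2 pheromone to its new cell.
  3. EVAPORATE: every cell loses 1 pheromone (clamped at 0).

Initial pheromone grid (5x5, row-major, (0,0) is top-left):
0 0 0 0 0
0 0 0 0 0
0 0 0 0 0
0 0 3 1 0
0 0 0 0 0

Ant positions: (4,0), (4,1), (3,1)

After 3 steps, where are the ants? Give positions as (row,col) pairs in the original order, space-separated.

Step 1: ant0:(4,0)->N->(3,0) | ant1:(4,1)->N->(3,1) | ant2:(3,1)->E->(3,2)
  grid max=4 at (3,2)
Step 2: ant0:(3,0)->E->(3,1) | ant1:(3,1)->E->(3,2) | ant2:(3,2)->W->(3,1)
  grid max=5 at (3,2)
Step 3: ant0:(3,1)->E->(3,2) | ant1:(3,2)->W->(3,1) | ant2:(3,1)->E->(3,2)
  grid max=8 at (3,2)

(3,2) (3,1) (3,2)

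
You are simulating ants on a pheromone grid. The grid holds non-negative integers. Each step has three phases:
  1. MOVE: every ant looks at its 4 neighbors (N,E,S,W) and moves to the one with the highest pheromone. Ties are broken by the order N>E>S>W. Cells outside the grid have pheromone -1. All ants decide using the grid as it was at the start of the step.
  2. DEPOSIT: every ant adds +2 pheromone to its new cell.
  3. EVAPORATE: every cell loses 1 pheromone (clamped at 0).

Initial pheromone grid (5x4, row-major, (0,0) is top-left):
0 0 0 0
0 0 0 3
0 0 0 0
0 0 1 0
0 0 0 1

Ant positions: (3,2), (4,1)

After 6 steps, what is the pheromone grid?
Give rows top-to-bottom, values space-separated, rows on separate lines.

After step 1: ants at (2,2),(3,1)
  0 0 0 0
  0 0 0 2
  0 0 1 0
  0 1 0 0
  0 0 0 0
After step 2: ants at (1,2),(2,1)
  0 0 0 0
  0 0 1 1
  0 1 0 0
  0 0 0 0
  0 0 0 0
After step 3: ants at (1,3),(1,1)
  0 0 0 0
  0 1 0 2
  0 0 0 0
  0 0 0 0
  0 0 0 0
After step 4: ants at (0,3),(0,1)
  0 1 0 1
  0 0 0 1
  0 0 0 0
  0 0 0 0
  0 0 0 0
After step 5: ants at (1,3),(0,2)
  0 0 1 0
  0 0 0 2
  0 0 0 0
  0 0 0 0
  0 0 0 0
After step 6: ants at (0,3),(0,3)
  0 0 0 3
  0 0 0 1
  0 0 0 0
  0 0 0 0
  0 0 0 0

0 0 0 3
0 0 0 1
0 0 0 0
0 0 0 0
0 0 0 0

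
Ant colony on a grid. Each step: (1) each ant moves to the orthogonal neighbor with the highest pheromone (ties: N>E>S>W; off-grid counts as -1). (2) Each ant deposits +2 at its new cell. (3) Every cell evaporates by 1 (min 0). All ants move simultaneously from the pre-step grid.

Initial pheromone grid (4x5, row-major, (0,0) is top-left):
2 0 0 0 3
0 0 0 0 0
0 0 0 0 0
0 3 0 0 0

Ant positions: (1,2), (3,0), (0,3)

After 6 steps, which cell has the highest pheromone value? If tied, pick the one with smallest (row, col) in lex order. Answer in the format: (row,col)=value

Step 1: ant0:(1,2)->N->(0,2) | ant1:(3,0)->E->(3,1) | ant2:(0,3)->E->(0,4)
  grid max=4 at (0,4)
Step 2: ant0:(0,2)->E->(0,3) | ant1:(3,1)->N->(2,1) | ant2:(0,4)->S->(1,4)
  grid max=3 at (0,4)
Step 3: ant0:(0,3)->E->(0,4) | ant1:(2,1)->S->(3,1) | ant2:(1,4)->N->(0,4)
  grid max=6 at (0,4)
Step 4: ant0:(0,4)->S->(1,4) | ant1:(3,1)->N->(2,1) | ant2:(0,4)->S->(1,4)
  grid max=5 at (0,4)
Step 5: ant0:(1,4)->N->(0,4) | ant1:(2,1)->S->(3,1) | ant2:(1,4)->N->(0,4)
  grid max=8 at (0,4)
Step 6: ant0:(0,4)->S->(1,4) | ant1:(3,1)->N->(2,1) | ant2:(0,4)->S->(1,4)
  grid max=7 at (0,4)
Final grid:
  0 0 0 0 7
  0 0 0 0 5
  0 1 0 0 0
  0 3 0 0 0
Max pheromone 7 at (0,4)

Answer: (0,4)=7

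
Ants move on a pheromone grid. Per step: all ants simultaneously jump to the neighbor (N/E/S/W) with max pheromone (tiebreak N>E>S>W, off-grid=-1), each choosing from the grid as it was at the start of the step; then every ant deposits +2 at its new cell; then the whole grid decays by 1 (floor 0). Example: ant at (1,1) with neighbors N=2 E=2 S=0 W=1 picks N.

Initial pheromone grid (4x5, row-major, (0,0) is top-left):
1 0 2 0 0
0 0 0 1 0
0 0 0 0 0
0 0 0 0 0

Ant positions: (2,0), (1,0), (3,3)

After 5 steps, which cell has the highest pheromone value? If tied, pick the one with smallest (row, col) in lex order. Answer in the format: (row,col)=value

Step 1: ant0:(2,0)->N->(1,0) | ant1:(1,0)->N->(0,0) | ant2:(3,3)->N->(2,3)
  grid max=2 at (0,0)
Step 2: ant0:(1,0)->N->(0,0) | ant1:(0,0)->S->(1,0) | ant2:(2,3)->N->(1,3)
  grid max=3 at (0,0)
Step 3: ant0:(0,0)->S->(1,0) | ant1:(1,0)->N->(0,0) | ant2:(1,3)->N->(0,3)
  grid max=4 at (0,0)
Step 4: ant0:(1,0)->N->(0,0) | ant1:(0,0)->S->(1,0) | ant2:(0,3)->E->(0,4)
  grid max=5 at (0,0)
Step 5: ant0:(0,0)->S->(1,0) | ant1:(1,0)->N->(0,0) | ant2:(0,4)->S->(1,4)
  grid max=6 at (0,0)
Final grid:
  6 0 0 0 0
  5 0 0 0 1
  0 0 0 0 0
  0 0 0 0 0
Max pheromone 6 at (0,0)

Answer: (0,0)=6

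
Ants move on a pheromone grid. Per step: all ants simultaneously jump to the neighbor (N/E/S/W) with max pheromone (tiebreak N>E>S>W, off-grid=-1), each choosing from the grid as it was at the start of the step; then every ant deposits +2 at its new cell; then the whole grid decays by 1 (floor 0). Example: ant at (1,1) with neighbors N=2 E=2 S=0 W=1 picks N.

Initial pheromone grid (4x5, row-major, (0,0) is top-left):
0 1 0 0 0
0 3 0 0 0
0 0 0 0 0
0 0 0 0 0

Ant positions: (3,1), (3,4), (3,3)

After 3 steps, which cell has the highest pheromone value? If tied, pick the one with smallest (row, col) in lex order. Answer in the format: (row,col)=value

Step 1: ant0:(3,1)->N->(2,1) | ant1:(3,4)->N->(2,4) | ant2:(3,3)->N->(2,3)
  grid max=2 at (1,1)
Step 2: ant0:(2,1)->N->(1,1) | ant1:(2,4)->W->(2,3) | ant2:(2,3)->E->(2,4)
  grid max=3 at (1,1)
Step 3: ant0:(1,1)->N->(0,1) | ant1:(2,3)->E->(2,4) | ant2:(2,4)->W->(2,3)
  grid max=3 at (2,3)
Final grid:
  0 1 0 0 0
  0 2 0 0 0
  0 0 0 3 3
  0 0 0 0 0
Max pheromone 3 at (2,3)

Answer: (2,3)=3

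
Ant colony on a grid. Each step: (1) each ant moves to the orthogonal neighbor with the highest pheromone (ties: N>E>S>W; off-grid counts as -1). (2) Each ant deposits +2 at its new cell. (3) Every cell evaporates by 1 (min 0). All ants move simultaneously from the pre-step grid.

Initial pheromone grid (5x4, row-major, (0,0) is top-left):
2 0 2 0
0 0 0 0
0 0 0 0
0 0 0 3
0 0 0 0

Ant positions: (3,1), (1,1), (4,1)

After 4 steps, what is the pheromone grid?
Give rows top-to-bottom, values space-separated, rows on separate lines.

After step 1: ants at (2,1),(0,1),(3,1)
  1 1 1 0
  0 0 0 0
  0 1 0 0
  0 1 0 2
  0 0 0 0
After step 2: ants at (3,1),(0,2),(2,1)
  0 0 2 0
  0 0 0 0
  0 2 0 0
  0 2 0 1
  0 0 0 0
After step 3: ants at (2,1),(0,3),(3,1)
  0 0 1 1
  0 0 0 0
  0 3 0 0
  0 3 0 0
  0 0 0 0
After step 4: ants at (3,1),(0,2),(2,1)
  0 0 2 0
  0 0 0 0
  0 4 0 0
  0 4 0 0
  0 0 0 0

0 0 2 0
0 0 0 0
0 4 0 0
0 4 0 0
0 0 0 0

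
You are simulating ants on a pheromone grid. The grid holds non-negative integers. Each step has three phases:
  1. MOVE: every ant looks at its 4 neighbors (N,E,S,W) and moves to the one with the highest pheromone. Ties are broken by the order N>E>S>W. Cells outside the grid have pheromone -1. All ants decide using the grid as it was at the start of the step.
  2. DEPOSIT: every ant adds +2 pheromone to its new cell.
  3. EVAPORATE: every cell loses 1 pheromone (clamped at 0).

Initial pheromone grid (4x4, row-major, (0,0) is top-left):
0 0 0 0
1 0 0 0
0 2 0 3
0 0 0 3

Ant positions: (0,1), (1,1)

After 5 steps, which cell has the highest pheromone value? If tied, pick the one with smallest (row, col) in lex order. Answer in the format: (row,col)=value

Answer: (2,1)=3

Derivation:
Step 1: ant0:(0,1)->E->(0,2) | ant1:(1,1)->S->(2,1)
  grid max=3 at (2,1)
Step 2: ant0:(0,2)->E->(0,3) | ant1:(2,1)->N->(1,1)
  grid max=2 at (2,1)
Step 3: ant0:(0,3)->S->(1,3) | ant1:(1,1)->S->(2,1)
  grid max=3 at (2,1)
Step 4: ant0:(1,3)->N->(0,3) | ant1:(2,1)->N->(1,1)
  grid max=2 at (2,1)
Step 5: ant0:(0,3)->S->(1,3) | ant1:(1,1)->S->(2,1)
  grid max=3 at (2,1)
Final grid:
  0 0 0 0
  0 0 0 1
  0 3 0 0
  0 0 0 0
Max pheromone 3 at (2,1)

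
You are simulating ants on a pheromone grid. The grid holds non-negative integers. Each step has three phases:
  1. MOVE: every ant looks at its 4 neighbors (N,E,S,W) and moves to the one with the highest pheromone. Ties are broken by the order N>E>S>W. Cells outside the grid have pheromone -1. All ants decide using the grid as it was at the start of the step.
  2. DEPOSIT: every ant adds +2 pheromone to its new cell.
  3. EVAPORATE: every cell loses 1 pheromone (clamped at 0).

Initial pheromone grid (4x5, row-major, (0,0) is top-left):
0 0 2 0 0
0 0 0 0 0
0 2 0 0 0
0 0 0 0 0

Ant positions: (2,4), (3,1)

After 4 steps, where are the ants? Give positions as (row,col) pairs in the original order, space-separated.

Step 1: ant0:(2,4)->N->(1,4) | ant1:(3,1)->N->(2,1)
  grid max=3 at (2,1)
Step 2: ant0:(1,4)->N->(0,4) | ant1:(2,1)->N->(1,1)
  grid max=2 at (2,1)
Step 3: ant0:(0,4)->S->(1,4) | ant1:(1,1)->S->(2,1)
  grid max=3 at (2,1)
Step 4: ant0:(1,4)->N->(0,4) | ant1:(2,1)->N->(1,1)
  grid max=2 at (2,1)

(0,4) (1,1)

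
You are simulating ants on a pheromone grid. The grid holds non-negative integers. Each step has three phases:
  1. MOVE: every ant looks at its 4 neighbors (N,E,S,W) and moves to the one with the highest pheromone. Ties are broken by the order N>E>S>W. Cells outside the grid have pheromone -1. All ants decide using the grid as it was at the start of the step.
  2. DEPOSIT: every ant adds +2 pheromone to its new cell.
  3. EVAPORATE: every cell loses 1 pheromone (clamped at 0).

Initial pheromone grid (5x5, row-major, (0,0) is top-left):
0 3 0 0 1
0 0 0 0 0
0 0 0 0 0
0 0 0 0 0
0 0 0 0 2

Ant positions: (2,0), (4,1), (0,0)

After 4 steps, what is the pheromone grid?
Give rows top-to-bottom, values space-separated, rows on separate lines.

After step 1: ants at (1,0),(3,1),(0,1)
  0 4 0 0 0
  1 0 0 0 0
  0 0 0 0 0
  0 1 0 0 0
  0 0 0 0 1
After step 2: ants at (0,0),(2,1),(0,2)
  1 3 1 0 0
  0 0 0 0 0
  0 1 0 0 0
  0 0 0 0 0
  0 0 0 0 0
After step 3: ants at (0,1),(1,1),(0,1)
  0 6 0 0 0
  0 1 0 0 0
  0 0 0 0 0
  0 0 0 0 0
  0 0 0 0 0
After step 4: ants at (1,1),(0,1),(1,1)
  0 7 0 0 0
  0 4 0 0 0
  0 0 0 0 0
  0 0 0 0 0
  0 0 0 0 0

0 7 0 0 0
0 4 0 0 0
0 0 0 0 0
0 0 0 0 0
0 0 0 0 0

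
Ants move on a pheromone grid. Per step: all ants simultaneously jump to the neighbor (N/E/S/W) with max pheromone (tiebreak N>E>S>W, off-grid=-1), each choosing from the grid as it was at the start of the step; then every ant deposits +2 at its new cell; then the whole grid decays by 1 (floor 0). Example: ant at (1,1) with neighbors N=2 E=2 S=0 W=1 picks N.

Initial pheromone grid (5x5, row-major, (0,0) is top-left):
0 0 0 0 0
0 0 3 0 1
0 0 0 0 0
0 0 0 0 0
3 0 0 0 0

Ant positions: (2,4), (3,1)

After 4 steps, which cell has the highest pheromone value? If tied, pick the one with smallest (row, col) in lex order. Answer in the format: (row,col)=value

Step 1: ant0:(2,4)->N->(1,4) | ant1:(3,1)->N->(2,1)
  grid max=2 at (1,2)
Step 2: ant0:(1,4)->N->(0,4) | ant1:(2,1)->N->(1,1)
  grid max=1 at (0,4)
Step 3: ant0:(0,4)->S->(1,4) | ant1:(1,1)->E->(1,2)
  grid max=2 at (1,2)
Step 4: ant0:(1,4)->N->(0,4) | ant1:(1,2)->N->(0,2)
  grid max=1 at (0,2)
Final grid:
  0 0 1 0 1
  0 0 1 0 1
  0 0 0 0 0
  0 0 0 0 0
  0 0 0 0 0
Max pheromone 1 at (0,2)

Answer: (0,2)=1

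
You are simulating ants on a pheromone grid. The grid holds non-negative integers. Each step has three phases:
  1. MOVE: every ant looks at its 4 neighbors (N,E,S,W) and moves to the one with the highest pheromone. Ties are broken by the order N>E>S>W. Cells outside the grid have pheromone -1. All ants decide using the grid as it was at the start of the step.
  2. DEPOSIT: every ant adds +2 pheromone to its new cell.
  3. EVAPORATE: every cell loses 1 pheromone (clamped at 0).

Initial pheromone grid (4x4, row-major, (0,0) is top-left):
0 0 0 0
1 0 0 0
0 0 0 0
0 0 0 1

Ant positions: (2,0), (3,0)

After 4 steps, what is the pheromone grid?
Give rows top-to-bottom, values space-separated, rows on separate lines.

After step 1: ants at (1,0),(2,0)
  0 0 0 0
  2 0 0 0
  1 0 0 0
  0 0 0 0
After step 2: ants at (2,0),(1,0)
  0 0 0 0
  3 0 0 0
  2 0 0 0
  0 0 0 0
After step 3: ants at (1,0),(2,0)
  0 0 0 0
  4 0 0 0
  3 0 0 0
  0 0 0 0
After step 4: ants at (2,0),(1,0)
  0 0 0 0
  5 0 0 0
  4 0 0 0
  0 0 0 0

0 0 0 0
5 0 0 0
4 0 0 0
0 0 0 0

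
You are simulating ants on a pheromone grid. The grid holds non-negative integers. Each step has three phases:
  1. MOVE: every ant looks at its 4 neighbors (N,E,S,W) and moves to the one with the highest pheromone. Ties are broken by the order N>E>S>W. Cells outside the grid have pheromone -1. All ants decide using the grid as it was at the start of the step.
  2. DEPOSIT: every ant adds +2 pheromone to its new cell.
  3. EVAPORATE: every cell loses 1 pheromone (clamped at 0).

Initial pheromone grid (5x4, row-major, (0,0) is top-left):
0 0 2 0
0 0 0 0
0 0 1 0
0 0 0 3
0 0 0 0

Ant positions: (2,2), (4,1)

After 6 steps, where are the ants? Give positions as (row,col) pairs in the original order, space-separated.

Step 1: ant0:(2,2)->N->(1,2) | ant1:(4,1)->N->(3,1)
  grid max=2 at (3,3)
Step 2: ant0:(1,2)->N->(0,2) | ant1:(3,1)->N->(2,1)
  grid max=2 at (0,2)
Step 3: ant0:(0,2)->E->(0,3) | ant1:(2,1)->N->(1,1)
  grid max=1 at (0,2)
Step 4: ant0:(0,3)->W->(0,2) | ant1:(1,1)->N->(0,1)
  grid max=2 at (0,2)
Step 5: ant0:(0,2)->W->(0,1) | ant1:(0,1)->E->(0,2)
  grid max=3 at (0,2)
Step 6: ant0:(0,1)->E->(0,2) | ant1:(0,2)->W->(0,1)
  grid max=4 at (0,2)

(0,2) (0,1)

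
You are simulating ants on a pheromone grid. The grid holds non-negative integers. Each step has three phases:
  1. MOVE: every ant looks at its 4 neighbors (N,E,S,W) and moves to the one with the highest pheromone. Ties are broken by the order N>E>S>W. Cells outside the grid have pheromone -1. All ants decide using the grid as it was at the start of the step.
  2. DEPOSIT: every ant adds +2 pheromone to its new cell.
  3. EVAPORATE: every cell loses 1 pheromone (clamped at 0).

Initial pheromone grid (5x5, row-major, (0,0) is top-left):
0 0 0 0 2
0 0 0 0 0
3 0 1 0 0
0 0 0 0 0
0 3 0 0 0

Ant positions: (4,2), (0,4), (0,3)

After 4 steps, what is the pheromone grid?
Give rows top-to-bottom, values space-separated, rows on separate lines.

After step 1: ants at (4,1),(1,4),(0,4)
  0 0 0 0 3
  0 0 0 0 1
  2 0 0 0 0
  0 0 0 0 0
  0 4 0 0 0
After step 2: ants at (3,1),(0,4),(1,4)
  0 0 0 0 4
  0 0 0 0 2
  1 0 0 0 0
  0 1 0 0 0
  0 3 0 0 0
After step 3: ants at (4,1),(1,4),(0,4)
  0 0 0 0 5
  0 0 0 0 3
  0 0 0 0 0
  0 0 0 0 0
  0 4 0 0 0
After step 4: ants at (3,1),(0,4),(1,4)
  0 0 0 0 6
  0 0 0 0 4
  0 0 0 0 0
  0 1 0 0 0
  0 3 0 0 0

0 0 0 0 6
0 0 0 0 4
0 0 0 0 0
0 1 0 0 0
0 3 0 0 0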